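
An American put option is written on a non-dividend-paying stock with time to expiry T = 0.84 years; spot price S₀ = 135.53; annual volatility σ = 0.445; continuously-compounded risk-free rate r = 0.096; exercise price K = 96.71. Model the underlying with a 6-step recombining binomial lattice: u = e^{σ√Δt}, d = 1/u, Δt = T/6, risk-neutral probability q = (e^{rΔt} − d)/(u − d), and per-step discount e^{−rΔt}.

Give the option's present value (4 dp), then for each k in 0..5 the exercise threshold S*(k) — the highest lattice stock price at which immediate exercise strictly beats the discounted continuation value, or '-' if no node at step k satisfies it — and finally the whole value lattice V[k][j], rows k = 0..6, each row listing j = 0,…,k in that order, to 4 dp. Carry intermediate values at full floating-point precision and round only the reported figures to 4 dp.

Δt=0.14000  u=1.18117  d=0.84662  q=0.49891  discount=0.98665
step 6 (expiry): payoffs max(K−S,0) = 46.8025 27.0812 0.0000 0.0000 0.0000 0.0000 0.0000
step 5: (k=5,j=0): S=58.9491, (K−S)⁺=37.7609, hold=36.4698 ⇒ V=37.7609 exercise | (k=5,j=1): S=82.2433, (K−S)⁺=14.4667, hold=13.3888 ⇒ V=14.4667 exercise | (k=5,j=2): S=114.7424, (K−S)⁺=0.0000, hold=0.0000 ⇒ V=0.0000 continue | (k=5,j=3): S=160.0837, (K−S)⁺=0.0000, hold=0.0000 ⇒ V=0.0000 continue | (k=5,j=4): S=223.3420, (K−S)⁺=0.0000, hold=0.0000 ⇒ V=0.0000 continue | (k=5,j=5): S=311.5973, (K−S)⁺=0.0000, hold=0.0000 ⇒ V=0.0000 continue  boundary S*=82.2433
step 4: (k=4,j=0): S=69.6288, (K−S)⁺=27.0812, hold=25.7901 ⇒ V=27.0812 exercise | (k=4,j=1): S=97.1431, (K−S)⁺=0.0000, hold=7.1523 ⇒ V=7.1523 continue | (k=4,j=2): S=135.5300, (K−S)⁺=0.0000, hold=0.0000 ⇒ V=0.0000 continue | (k=4,j=3): S=189.0857, (K−S)⁺=0.0000, hold=0.0000 ⇒ V=0.0000 continue | (k=4,j=4): S=263.8044, (K−S)⁺=0.0000, hold=0.0000 ⇒ V=0.0000 continue  boundary S*=69.6288
step 3: (k=3,j=0): S=82.2433, (K−S)⁺=14.4667, hold=16.9096 ⇒ V=16.9096 continue | (k=3,j=1): S=114.7424, (K−S)⁺=0.0000, hold=3.5361 ⇒ V=3.5361 continue | (k=3,j=2): S=160.0837, (K−S)⁺=0.0000, hold=0.0000 ⇒ V=0.0000 continue | (k=3,j=3): S=223.3420, (K−S)⁺=0.0000, hold=0.0000 ⇒ V=0.0000 continue  boundary S*=-
step 2: (k=2,j=0): S=97.1431, (K−S)⁺=0.0000, hold=10.1007 ⇒ V=10.1007 continue | (k=2,j=1): S=135.5300, (K−S)⁺=0.0000, hold=1.7482 ⇒ V=1.7482 continue | (k=2,j=2): S=189.0857, (K−S)⁺=0.0000, hold=0.0000 ⇒ V=0.0000 continue  boundary S*=-
step 1: (k=1,j=0): S=114.7424, (K−S)⁺=0.0000, hold=5.8543 ⇒ V=5.8543 continue | (k=1,j=1): S=160.0837, (K−S)⁺=0.0000, hold=0.8643 ⇒ V=0.8643 continue  boundary S*=-
step 0: (k=0,j=0): S=135.5300, (K−S)⁺=0.0000, hold=3.3198 ⇒ V=3.3198 continue  boundary S*=-

price = 3.3198
boundary = - - - - 69.6288 82.2433
tree:
3.3198
5.8543 0.8643
10.1007 1.7482 0.0000
16.9096 3.5361 0.0000 0.0000
27.0812 7.1523 0.0000 0.0000 0.0000
37.7609 14.4667 0.0000 0.0000 0.0000 0.0000
46.8025 27.0812 0.0000 0.0000 0.0000 0.0000 0.0000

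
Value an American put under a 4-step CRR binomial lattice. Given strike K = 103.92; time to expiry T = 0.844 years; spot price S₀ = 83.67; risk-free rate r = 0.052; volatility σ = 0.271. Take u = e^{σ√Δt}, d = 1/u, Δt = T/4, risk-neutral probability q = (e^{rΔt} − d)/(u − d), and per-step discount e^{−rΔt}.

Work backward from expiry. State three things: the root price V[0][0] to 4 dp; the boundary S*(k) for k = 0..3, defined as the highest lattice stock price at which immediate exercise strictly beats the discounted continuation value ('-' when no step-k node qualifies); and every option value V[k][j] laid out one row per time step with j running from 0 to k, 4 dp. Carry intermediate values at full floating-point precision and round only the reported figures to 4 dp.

Δt=0.21100, u=1.13256, d=0.88295, q=0.51312, disc=e^(-rΔt)=0.98909
k=4 terminal: V=max(K-S,0) → 53.0666 38.6903 20.2500 0.0000 0.0000
k=3: j=0 S=57.5947 intr=46.3253 cont=45.1913 V=46.3253[EX]; j=1 S=73.8767 intr=30.0433 cont=28.9093 V=30.0433[EX]; j=2 S=94.7615 intr=9.1585 cont=9.7518 V=9.7518[hold]; j=3 S=121.5505 intr=0.0000 cont=0.0000 V=0.0000[hold]  S*(3)=73.8767
k=2: j=0 S=65.2297 intr=38.6903 cont=37.5564 V=38.6903[EX]; j=1 S=83.6700 intr=20.2500 cont=19.4171 V=20.2500[EX]; j=2 S=107.3234 intr=0.0000 cont=4.6962 V=4.6962[hold]  S*(2)=83.6700
k=1: j=0 S=73.8767 intr=30.0433 cont=28.9093 V=30.0433[EX]; j=1 S=94.7615 intr=9.1585 cont=12.1352 V=12.1352[hold]  S*(1)=73.8767
k=0: j=0 S=83.6700 intr=20.2500 cont=20.6268 V=20.6268[hold]  S*(0)=-

price = 20.6268
boundary = - 73.8767 83.6700 73.8767
tree:
20.6268
30.0433 12.1352
38.6903 20.2500 4.6962
46.3253 30.0433 9.7518 0.0000
53.0666 38.6903 20.2500 0.0000 0.0000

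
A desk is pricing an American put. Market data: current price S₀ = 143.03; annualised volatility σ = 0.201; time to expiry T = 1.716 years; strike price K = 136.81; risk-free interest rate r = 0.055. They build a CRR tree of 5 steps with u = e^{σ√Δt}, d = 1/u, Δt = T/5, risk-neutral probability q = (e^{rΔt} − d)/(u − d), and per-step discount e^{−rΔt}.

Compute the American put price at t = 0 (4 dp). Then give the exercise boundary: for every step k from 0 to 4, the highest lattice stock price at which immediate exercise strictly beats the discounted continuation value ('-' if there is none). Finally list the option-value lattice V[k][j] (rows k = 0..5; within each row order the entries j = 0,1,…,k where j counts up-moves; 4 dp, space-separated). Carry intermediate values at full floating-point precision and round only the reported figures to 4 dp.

Δt=0.34320, u=1.12497, d=0.88892, q=0.55132, disc=e^(-rΔt)=0.98130
k=5 terminal: V=max(K-S,0) → 57.4263 36.3462 9.6683 0.0000 0.0000 0.0000
k=4: j=0 S=89.3039 intr=47.5061 cont=44.9479 V=47.5061[EX]; j=1 S=113.0183 intr=23.7917 cont=21.2335 V=23.7917[EX]; j=2 S=143.0300 intr=0.0000 cont=4.2569 V=4.2569[hold]; j=3 S=181.0112 intr=0.0000 cont=0.0000 V=0.0000[hold]; j=4 S=229.0783 intr=0.0000 cont=0.0000 V=0.0000[hold]  S*(4)=113.0183
k=3: j=0 S=100.4638 intr=36.3462 cont=33.7880 V=36.3462[EX]; j=1 S=127.1417 intr=9.6683 cont=12.7782 V=12.7782[hold]; j=2 S=160.9038 intr=0.0000 cont=1.8742 V=1.8742[hold]; j=3 S=203.6314 intr=0.0000 cont=0.0000 V=0.0000[hold]  S*(3)=100.4638
k=2: j=0 S=113.0183 intr=23.7917 cont=22.9160 V=23.7917[EX]; j=1 S=143.0300 intr=0.0000 cont=6.6401 V=6.6401[hold]; j=2 S=181.0112 intr=0.0000 cont=0.8252 V=0.8252[hold]  S*(2)=113.0183
k=1: j=0 S=127.1417 intr=9.6683 cont=14.0676 V=14.0676[hold]; j=1 S=160.9038 intr=0.0000 cont=3.3700 V=3.3700[hold]  S*(1)=-
k=0: j=0 S=143.0300 intr=0.0000 cont=8.0170 V=8.0170[hold]  S*(0)=-

price = 8.0170
boundary = - - 113.0183 100.4638 113.0183
tree:
8.0170
14.0676 3.3700
23.7917 6.6401 0.8252
36.3462 12.7782 1.8742 0.0000
47.5061 23.7917 4.2569 0.0000 0.0000
57.4263 36.3462 9.6683 0.0000 0.0000 0.0000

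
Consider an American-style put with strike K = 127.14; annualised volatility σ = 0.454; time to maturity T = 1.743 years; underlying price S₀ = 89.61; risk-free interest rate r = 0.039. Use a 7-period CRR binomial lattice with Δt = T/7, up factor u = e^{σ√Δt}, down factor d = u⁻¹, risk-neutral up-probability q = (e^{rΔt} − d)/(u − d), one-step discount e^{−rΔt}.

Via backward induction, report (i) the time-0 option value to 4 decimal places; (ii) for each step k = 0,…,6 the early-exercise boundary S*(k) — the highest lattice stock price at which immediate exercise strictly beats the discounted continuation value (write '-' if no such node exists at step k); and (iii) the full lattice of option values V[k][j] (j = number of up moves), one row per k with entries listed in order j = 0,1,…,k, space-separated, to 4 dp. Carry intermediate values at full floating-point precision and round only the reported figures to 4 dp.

params: Δt=0.24900 u=1.25426 d=0.79728 q=0.46496 e^(-rΔt)=0.99034
t_7 payoffs: 108.7897 98.2718 81.7256 55.6955 14.7458 0.0000 0.0000 0.0000
t_6: node(6,0) S=23.0161 payoff=104.1239 vs cont=102.8952 → 104.1239 [stop]  node(6,1) S=36.2082 payoff=90.9318 vs cont=89.7032 → 90.9318 [stop]  node(6,2) S=56.9615 payoff=70.1785 vs cont=68.9498 → 70.1785 [stop]  node(6,3) S=89.6100 payoff=37.5300 vs cont=36.3013 → 37.5300 [stop]  node(6,4) S=140.9715 payoff=0.0000 vs cont=7.8134 → 7.8134 [wait]  node(6,5) S=221.7718 payoff=0.0000 vs cont=0.0000 → 0.0000 [wait]  node(6,6) S=348.8842 payoff=0.0000 vs cont=0.0000 → 0.0000 [wait]  ⇒ S*(6)=89.6100
t_5: node(5,0) S=28.8682 payoff=98.2718 vs cont=97.0432 → 98.2718 [stop]  node(5,1) S=45.4144 payoff=81.7256 vs cont=80.4969 → 81.7256 [stop]  node(5,2) S=71.4445 payoff=55.6955 vs cont=54.4668 → 55.6955 [stop]  node(5,3) S=112.3942 payoff=14.7458 vs cont=23.4838 → 23.4838 [wait]  node(5,4) S=176.8149 payoff=0.0000 vs cont=4.1401 → 4.1401 [wait]  node(5,5) S=278.1595 payoff=0.0000 vs cont=0.0000 → 0.0000 [wait]  ⇒ S*(5)=71.4445
t_4: node(4,0) S=36.2082 payoff=90.9318 vs cont=89.7032 → 90.9318 [stop]  node(4,1) S=56.9615 payoff=70.1785 vs cont=68.9498 → 70.1785 [stop]  node(4,2) S=89.6100 payoff=37.5300 vs cont=40.3249 → 40.3249 [wait]  node(4,3) S=140.9715 payoff=0.0000 vs cont=14.3498 → 14.3498 [wait]  node(4,4) S=221.7718 payoff=0.0000 vs cont=2.1937 → 2.1937 [wait]  ⇒ S*(4)=56.9615
t_3: node(3,0) S=45.4144 payoff=81.7256 vs cont=80.4969 → 81.7256 [stop]  node(3,1) S=71.4445 payoff=55.6955 vs cont=55.7537 → 55.7537 [wait]  node(3,2) S=112.3942 payoff=14.7458 vs cont=27.9745 → 27.9745 [wait]  node(3,3) S=176.8149 payoff=0.0000 vs cont=8.6136 → 8.6136 [wait]  ⇒ S*(3)=45.4144
t_2: node(2,0) S=56.9615 payoff=70.1785 vs cont=68.9766 → 70.1785 [stop]  node(2,1) S=89.6100 payoff=37.5300 vs cont=42.4236 → 42.4236 [wait]  node(2,2) S=140.9715 payoff=0.0000 vs cont=18.7892 → 18.7892 [wait]  ⇒ S*(2)=56.9615
t_1: node(1,0) S=71.4445 payoff=55.6955 vs cont=56.7201 → 56.7201 [wait]  node(1,1) S=112.3942 payoff=14.7458 vs cont=31.1308 → 31.1308 [wait]  ⇒ S*(1)=-
t_0: node(0,0) S=89.6100 payoff=37.5300 vs cont=44.3890 → 44.3890 [wait]  ⇒ S*(0)=-

price = 44.3890
boundary = - - 56.9615 45.4144 56.9615 71.4445 89.6100
tree:
44.3890
56.7201 31.1308
70.1785 42.4236 18.7892
81.7256 55.7537 27.9745 8.6136
90.9318 70.1785 40.3249 14.3498 2.1937
98.2718 81.7256 55.6955 23.4838 4.1401 0.0000
104.1239 90.9318 70.1785 37.5300 7.8134 0.0000 0.0000
108.7897 98.2718 81.7256 55.6955 14.7458 0.0000 0.0000 0.0000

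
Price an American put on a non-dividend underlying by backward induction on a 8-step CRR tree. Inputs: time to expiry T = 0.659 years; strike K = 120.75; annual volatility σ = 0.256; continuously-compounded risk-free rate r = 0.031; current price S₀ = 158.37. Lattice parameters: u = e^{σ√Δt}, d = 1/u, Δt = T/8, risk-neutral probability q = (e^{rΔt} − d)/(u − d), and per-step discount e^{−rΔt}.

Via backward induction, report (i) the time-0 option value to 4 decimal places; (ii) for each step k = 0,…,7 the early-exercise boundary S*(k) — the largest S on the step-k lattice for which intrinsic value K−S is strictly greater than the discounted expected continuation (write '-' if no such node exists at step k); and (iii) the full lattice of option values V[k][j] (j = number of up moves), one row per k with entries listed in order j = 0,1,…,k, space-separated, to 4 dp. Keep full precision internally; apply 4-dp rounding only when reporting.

Δt=0.08238, u=1.07624, d=0.92916, q=0.49902, disc=e^(-rΔt)=0.99745
k=8 terminal: V=max(K-S,0) → 32.7676 18.8404 2.7086 0.0000 0.0000 0.0000 0.0000 0.0000 0.0000
k=7: j=0 S=94.6903 intr=26.0597 cont=25.7518 V=26.0597[EX]; j=1 S=109.6793 intr=11.0707 cont=10.7627 V=11.0707[EX]; j=2 S=127.0410 intr=0.0000 cont=1.3535 V=1.3535[hold]; j=3 S=147.1510 intr=0.0000 cont=0.0000 V=0.0000[hold]; j=4 S=170.4443 intr=0.0000 cont=0.0000 V=0.0000[hold]; j=5 S=197.4249 intr=0.0000 cont=0.0000 V=0.0000[hold]; j=6 S=228.6763 intr=0.0000 cont=0.0000 V=0.0000[hold]; j=7 S=264.8747 intr=0.0000 cont=0.0000 V=0.0000[hold]  S*(7)=109.6793
k=6: j=0 S=101.9096 intr=18.8404 cont=18.5325 V=18.8404[EX]; j=1 S=118.0414 intr=2.7086 cont=6.2057 V=6.2057[hold]; j=2 S=136.7268 intr=0.0000 cont=0.6763 V=0.6763[hold]; j=3 S=158.3700 intr=0.0000 cont=0.0000 V=0.0000[hold]; j=4 S=183.4392 intr=0.0000 cont=0.0000 V=0.0000[hold]; j=5 S=212.4768 intr=0.0000 cont=0.0000 V=0.0000[hold]; j=6 S=246.1109 intr=0.0000 cont=0.0000 V=0.0000[hold]  S*(6)=101.9096
k=5: j=0 S=109.6793 intr=11.0707 cont=12.5034 V=12.5034[hold]; j=1 S=127.0410 intr=0.0000 cont=3.4376 V=3.4376[hold]; j=2 S=147.1510 intr=0.0000 cont=0.3380 V=0.3380[hold]; j=3 S=170.4443 intr=0.0000 cont=0.0000 V=0.0000[hold]; j=4 S=197.4249 intr=0.0000 cont=0.0000 V=0.0000[hold]; j=5 S=228.6763 intr=0.0000 cont=0.0000 V=0.0000[hold]  S*(5)=-
k=4: j=0 S=118.0414 intr=2.7086 cont=7.9590 V=7.9590[hold]; j=1 S=136.7268 intr=0.0000 cont=1.8860 V=1.8860[hold]; j=2 S=158.3700 intr=0.0000 cont=0.1689 V=0.1689[hold]; j=3 S=183.4392 intr=0.0000 cont=0.0000 V=0.0000[hold]; j=4 S=212.4768 intr=0.0000 cont=0.0000 V=0.0000[hold]  S*(4)=-
k=3: j=0 S=127.0410 intr=0.0000 cont=4.9159 V=4.9159[hold]; j=1 S=147.1510 intr=0.0000 cont=1.0265 V=1.0265[hold]; j=2 S=170.4443 intr=0.0000 cont=0.0844 V=0.0844[hold]; j=3 S=197.4249 intr=0.0000 cont=0.0000 V=0.0000[hold]  S*(3)=-
k=2: j=0 S=136.7268 intr=0.0000 cont=2.9674 V=2.9674[hold]; j=1 S=158.3700 intr=0.0000 cont=0.5549 V=0.5549[hold]; j=2 S=183.4392 intr=0.0000 cont=0.0422 V=0.0422[hold]  S*(2)=-
k=1: j=0 S=147.1510 intr=0.0000 cont=1.7590 V=1.7590[hold]; j=1 S=170.4443 intr=0.0000 cont=0.2983 V=0.2983[hold]  S*(1)=-
k=0: j=0 S=158.3700 intr=0.0000 cont=1.0275 V=1.0275[hold]  S*(0)=-

price = 1.0275
boundary = - - - - - - 101.9096 109.6793
tree:
1.0275
1.7590 0.2983
2.9674 0.5549 0.0422
4.9159 1.0265 0.0844 0.0000
7.9590 1.8860 0.1689 0.0000 0.0000
12.5034 3.4376 0.3380 0.0000 0.0000 0.0000
18.8404 6.2057 0.6763 0.0000 0.0000 0.0000 0.0000
26.0597 11.0707 1.3535 0.0000 0.0000 0.0000 0.0000 0.0000
32.7676 18.8404 2.7086 0.0000 0.0000 0.0000 0.0000 0.0000 0.0000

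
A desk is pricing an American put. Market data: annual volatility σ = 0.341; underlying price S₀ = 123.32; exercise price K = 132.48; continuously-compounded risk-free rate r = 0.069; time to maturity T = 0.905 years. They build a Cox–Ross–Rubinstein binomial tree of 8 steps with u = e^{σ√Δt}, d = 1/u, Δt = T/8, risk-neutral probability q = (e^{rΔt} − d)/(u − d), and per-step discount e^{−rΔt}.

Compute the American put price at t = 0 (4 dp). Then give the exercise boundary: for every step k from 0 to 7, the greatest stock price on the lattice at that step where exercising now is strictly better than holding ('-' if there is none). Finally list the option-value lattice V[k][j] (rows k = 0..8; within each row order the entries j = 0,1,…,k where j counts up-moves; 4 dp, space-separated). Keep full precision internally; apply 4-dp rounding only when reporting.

params: Δt=0.11313 u=1.12153 d=0.89164 q=0.50545 e^(-rΔt)=0.99222
t_8 payoffs: 83.2134 70.5113 54.5342 34.4378 9.1600 0.0000 0.0000 0.0000 0.0000
t_7: node(7,0) S=55.2538 payoff=77.2262 vs cont=76.1961 → 77.2262 [stop]  node(7,1) S=69.4997 payoff=62.9803 vs cont=61.9503 → 62.9803 [stop]  node(7,2) S=87.4184 payoff=45.0616 vs cont=44.0315 → 45.0616 [stop]  node(7,3) S=109.9571 payoff=22.5229 vs cont=21.4928 → 22.5229 [stop]  node(7,4) S=138.3068 payoff=0.0000 vs cont=4.4949 → 4.4949 [wait]  node(7,5) S=173.9659 payoff=0.0000 vs cont=0.0000 → 0.0000 [wait]  node(7,6) S=218.8187 payoff=0.0000 vs cont=0.0000 → 0.0000 [wait]  node(7,7) S=275.2356 payoff=0.0000 vs cont=0.0000 → 0.0000 [wait]  ⇒ S*(7)=109.9571
t_6: node(6,0) S=61.9687 payoff=70.5113 vs cont=69.4812 → 70.5113 [stop]  node(6,1) S=77.9458 payoff=54.5342 vs cont=53.5041 → 54.5342 [stop]  node(6,2) S=98.0422 payoff=34.4378 vs cont=33.4077 → 34.4378 [stop]  node(6,3) S=123.3200 payoff=9.1600 vs cont=13.3065 → 13.3065 [wait]  node(6,4) S=155.1150 payoff=0.0000 vs cont=2.2057 → 2.2057 [wait]  node(6,5) S=195.1076 payoff=0.0000 vs cont=0.0000 → 0.0000 [wait]  node(6,6) S=245.4113 payoff=0.0000 vs cont=0.0000 → 0.0000 [wait]  ⇒ S*(6)=98.0422
t_5: node(5,0) S=69.4997 payoff=62.9803 vs cont=61.9503 → 62.9803 [stop]  node(5,1) S=87.4184 payoff=45.0616 vs cont=44.0315 → 45.0616 [stop]  node(5,2) S=109.9571 payoff=22.5229 vs cont=23.5723 → 23.5723 [wait]  node(5,3) S=138.3068 payoff=0.0000 vs cont=7.6358 → 7.6358 [wait]  node(5,4) S=173.9659 payoff=0.0000 vs cont=1.0824 → 1.0824 [wait]  node(5,5) S=218.8187 payoff=0.0000 vs cont=0.0000 → 0.0000 [wait]  ⇒ S*(5)=87.4184
t_4: node(4,0) S=77.9458 payoff=54.5342 vs cont=53.5041 → 54.5342 [stop]  node(4,1) S=98.0422 payoff=34.4378 vs cont=33.9340 → 34.4378 [stop]  node(4,2) S=123.3200 payoff=9.1600 vs cont=15.3966 → 15.3966 [wait]  node(4,3) S=155.1150 payoff=0.0000 vs cont=4.2898 → 4.2898 [wait]  node(4,4) S=195.1076 payoff=0.0000 vs cont=0.5311 → 0.5311 [wait]  ⇒ S*(4)=98.0422
t_3: node(3,0) S=87.4184 payoff=45.0616 vs cont=44.0315 → 45.0616 [stop]  node(3,1) S=109.9571 payoff=22.5229 vs cont=24.6206 → 24.6206 [wait]  node(3,2) S=138.3068 payoff=0.0000 vs cont=9.7067 → 9.7067 [wait]  node(3,3) S=173.9659 payoff=0.0000 vs cont=2.3714 → 2.3714 [wait]  ⇒ S*(3)=87.4184
t_2: node(2,0) S=98.0422 payoff=34.4378 vs cont=34.4597 → 34.4597 [wait]  node(2,1) S=123.3200 payoff=9.1600 vs cont=16.9496 → 16.9496 [wait]  node(2,2) S=155.1150 payoff=0.0000 vs cont=5.9524 → 5.9524 [wait]  ⇒ S*(2)=-
t_1: node(1,0) S=109.9571 payoff=22.5229 vs cont=25.4102 → 25.4102 [wait]  node(1,1) S=138.3068 payoff=0.0000 vs cont=11.3026 → 11.3026 [wait]  ⇒ S*(1)=-
t_0: node(0,0) S=123.3200 payoff=9.1600 vs cont=18.1374 → 18.1374 [wait]  ⇒ S*(0)=-

price = 18.1374
boundary = - - - 87.4184 98.0422 87.4184 98.0422 109.9571
tree:
18.1374
25.4102 11.3026
34.4597 16.9496 5.9524
45.0616 24.6206 9.7067 2.3714
54.5342 34.4378 15.3966 4.2898 0.5311
62.9803 45.0616 23.5723 7.6358 1.0824 0.0000
70.5113 54.5342 34.4378 13.3065 2.2057 0.0000 0.0000
77.2262 62.9803 45.0616 22.5229 4.4949 0.0000 0.0000 0.0000
83.2134 70.5113 54.5342 34.4378 9.1600 0.0000 0.0000 0.0000 0.0000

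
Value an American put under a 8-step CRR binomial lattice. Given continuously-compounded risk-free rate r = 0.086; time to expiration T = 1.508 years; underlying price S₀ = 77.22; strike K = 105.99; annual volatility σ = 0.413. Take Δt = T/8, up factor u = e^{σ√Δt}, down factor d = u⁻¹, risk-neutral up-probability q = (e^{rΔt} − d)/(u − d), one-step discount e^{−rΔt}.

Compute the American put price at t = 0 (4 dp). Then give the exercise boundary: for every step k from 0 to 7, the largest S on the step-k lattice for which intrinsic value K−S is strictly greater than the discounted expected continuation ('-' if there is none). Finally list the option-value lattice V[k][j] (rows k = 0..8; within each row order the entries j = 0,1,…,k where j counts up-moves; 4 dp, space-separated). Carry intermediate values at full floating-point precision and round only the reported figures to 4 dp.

params: Δt=0.18850 u=1.19639 d=0.83585 q=0.50062 e^(-rΔt)=0.98392
t_8 payoffs: 87.5932 79.6577 68.2992 52.0411 28.7700 0.0000 0.0000 0.0000 0.0000
t_7: node(7,0) S=22.0097 payoff=83.9803 vs cont=82.2759 → 83.9803 [stop]  node(7,1) S=31.5037 payoff=74.4863 vs cont=72.7819 → 74.4863 [stop]  node(7,2) S=45.0930 payoff=60.8970 vs cont=59.1926 → 60.8970 [stop]  node(7,3) S=64.5441 payoff=41.4459 vs cont=39.7416 → 41.4459 [stop]  node(7,4) S=92.3854 payoff=13.6046 vs cont=14.1361 → 14.1361 [wait]  node(7,5) S=132.2362 payoff=0.0000 vs cont=0.0000 → 0.0000 [wait]  node(7,6) S=189.2769 payoff=0.0000 vs cont=0.0000 → 0.0000 [wait]  node(7,7) S=270.9223 payoff=0.0000 vs cont=0.0000 → 0.0000 [wait]  ⇒ S*(7)=64.5441
t_6: node(6,0) S=26.3323 payoff=79.6577 vs cont=77.9534 → 79.6577 [stop]  node(6,1) S=37.6908 payoff=68.2992 vs cont=66.5948 → 68.2992 [stop]  node(6,2) S=53.9489 payoff=52.0411 vs cont=50.3367 → 52.0411 [stop]  node(6,3) S=77.2200 payoff=28.7700 vs cont=27.3275 → 28.7700 [stop]  node(6,4) S=110.5292 payoff=0.0000 vs cont=6.9458 → 6.9458 [wait]  node(6,5) S=158.2064 payoff=0.0000 vs cont=0.0000 → 0.0000 [wait]  node(6,6) S=226.4494 payoff=0.0000 vs cont=0.0000 → 0.0000 [wait]  ⇒ S*(6)=77.2200
t_5: node(5,0) S=31.5037 payoff=74.4863 vs cont=72.7819 → 74.4863 [stop]  node(5,1) S=45.0930 payoff=60.8970 vs cont=59.1926 → 60.8970 [stop]  node(5,2) S=64.5441 payoff=41.4459 vs cont=39.7416 → 41.4459 [stop]  node(5,3) S=92.3854 payoff=13.6046 vs cont=17.5574 → 17.5574 [wait]  node(5,4) S=132.2362 payoff=0.0000 vs cont=3.4128 → 3.4128 [wait]  node(5,5) S=189.2769 payoff=0.0000 vs cont=0.0000 → 0.0000 [wait]  ⇒ S*(5)=64.5441
t_4: node(4,0) S=37.6908 payoff=68.2992 vs cont=66.5948 → 68.2992 [stop]  node(4,1) S=53.9489 payoff=52.0411 vs cont=50.3367 → 52.0411 [stop]  node(4,2) S=77.2200 payoff=28.7700 vs cont=29.0127 → 29.0127 [wait]  node(4,3) S=110.5292 payoff=0.0000 vs cont=10.3078 → 10.3078 [wait]  node(4,4) S=158.2064 payoff=0.0000 vs cont=1.6769 → 1.6769 [wait]  ⇒ S*(4)=53.9489
t_3: node(3,0) S=45.0930 payoff=60.8970 vs cont=59.1926 → 60.8970 [stop]  node(3,1) S=64.5441 payoff=41.4459 vs cont=39.8611 → 41.4459 [stop]  node(3,2) S=92.3854 payoff=13.6046 vs cont=19.3327 → 19.3327 [wait]  node(3,3) S=132.2362 payoff=0.0000 vs cont=5.8907 → 5.8907 [wait]  ⇒ S*(3)=64.5441
t_2: node(2,0) S=53.9489 payoff=52.0411 vs cont=50.3367 → 52.0411 [stop]  node(2,1) S=77.2200 payoff=28.7700 vs cont=29.8871 → 29.8871 [wait]  node(2,2) S=110.5292 payoff=0.0000 vs cont=12.4007 → 12.4007 [wait]  ⇒ S*(2)=53.9489
t_1: node(1,0) S=64.5441 payoff=41.4459 vs cont=40.2919 → 41.4459 [stop]  node(1,1) S=92.3854 payoff=13.6046 vs cont=20.7932 → 20.7932 [wait]  ⇒ S*(1)=64.5441
t_0: node(0,0) S=77.2200 payoff=28.7700 vs cont=30.6066 → 30.6066 [wait]  ⇒ S*(0)=-

price = 30.6066
boundary = - 64.5441 53.9489 64.5441 53.9489 64.5441 77.2200 64.5441
tree:
30.6066
41.4459 20.7932
52.0411 29.8871 12.4007
60.8970 41.4459 19.3327 5.8907
68.2992 52.0411 29.0127 10.3078 1.6769
74.4863 60.8970 41.4459 17.5574 3.4128 0.0000
79.6577 68.2992 52.0411 28.7700 6.9458 0.0000 0.0000
83.9803 74.4863 60.8970 41.4459 14.1361 0.0000 0.0000 0.0000
87.5932 79.6577 68.2992 52.0411 28.7700 0.0000 0.0000 0.0000 0.0000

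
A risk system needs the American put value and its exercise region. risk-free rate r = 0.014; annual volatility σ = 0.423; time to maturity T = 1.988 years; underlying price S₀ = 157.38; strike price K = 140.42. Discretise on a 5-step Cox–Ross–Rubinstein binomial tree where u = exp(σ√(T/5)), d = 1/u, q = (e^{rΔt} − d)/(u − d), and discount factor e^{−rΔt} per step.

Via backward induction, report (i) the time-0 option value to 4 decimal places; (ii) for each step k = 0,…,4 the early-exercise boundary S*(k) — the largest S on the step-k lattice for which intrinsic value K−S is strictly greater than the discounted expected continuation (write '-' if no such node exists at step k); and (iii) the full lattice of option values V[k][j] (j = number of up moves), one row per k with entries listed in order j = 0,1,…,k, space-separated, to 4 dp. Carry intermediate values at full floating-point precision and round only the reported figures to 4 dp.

price = 26.4816
boundary = - - - 70.7030 92.3156
tree:
26.4816
37.8507 12.5806
52.4317 20.0714 3.3603
69.7170 31.4498 6.0780 0.0000
86.2697 48.1044 10.9938 0.0000 0.0000
98.9472 69.7170 19.8852 0.0000 0.0000 0.0000

params: Δt=0.39760 u=1.30568 d=0.76588 q=0.44405 e^(-rΔt)=0.99445
t_5 payoffs: 98.9472 69.7170 19.8852 0.0000 0.0000 0.0000
t_4: node(4,0) S=54.1503 payoff=86.2697 vs cont=85.4902 → 86.2697 [stop]  node(4,1) S=92.3156 payoff=48.1044 vs cont=47.3249 → 48.1044 [stop]  node(4,2) S=157.3800 payoff=0.0000 vs cont=10.9938 → 10.9938 [wait]  node(4,3) S=268.3020 payoff=0.0000 vs cont=0.0000 → 0.0000 [wait]  node(4,4) S=457.4021 payoff=0.0000 vs cont=0.0000 → 0.0000 [wait]  ⇒ S*(4)=92.3156
t_3: node(3,0) S=70.7030 payoff=69.7170 vs cont=68.9375 → 69.7170 [stop]  node(3,1) S=120.5348 payoff=19.8852 vs cont=31.4498 → 31.4498 [wait]  node(3,2) S=205.4881 payoff=0.0000 vs cont=6.0780 → 6.0780 [wait]  node(3,3) S=350.3168 payoff=0.0000 vs cont=0.0000 → 0.0000 [wait]  ⇒ S*(3)=70.7030
t_2: node(2,0) S=92.3156 payoff=48.1044 vs cont=52.4317 → 52.4317 [wait]  node(2,1) S=157.3800 payoff=0.0000 vs cont=20.0714 → 20.0714 [wait]  node(2,2) S=268.3020 payoff=0.0000 vs cont=3.3603 → 3.3603 [wait]  ⇒ S*(2)=-
t_1: node(1,0) S=120.5348 payoff=19.8852 vs cont=37.8507 → 37.8507 [wait]  node(1,1) S=205.4881 payoff=0.0000 vs cont=12.5806 → 12.5806 [wait]  ⇒ S*(1)=-
t_0: node(0,0) S=157.3800 payoff=0.0000 vs cont=26.4816 → 26.4816 [wait]  ⇒ S*(0)=-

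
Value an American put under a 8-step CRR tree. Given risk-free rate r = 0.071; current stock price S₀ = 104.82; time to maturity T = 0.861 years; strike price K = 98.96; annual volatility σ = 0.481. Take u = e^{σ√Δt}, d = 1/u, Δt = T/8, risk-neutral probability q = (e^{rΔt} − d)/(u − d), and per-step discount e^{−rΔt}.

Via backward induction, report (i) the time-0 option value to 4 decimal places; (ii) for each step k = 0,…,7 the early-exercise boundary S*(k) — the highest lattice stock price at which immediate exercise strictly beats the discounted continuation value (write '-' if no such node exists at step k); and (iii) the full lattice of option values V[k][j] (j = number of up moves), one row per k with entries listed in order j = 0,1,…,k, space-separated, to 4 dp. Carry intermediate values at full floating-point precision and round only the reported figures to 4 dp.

price = 12.7269
boundary = - - - - 55.7598 65.2908 55.7598 65.2908
tree:
12.7269
18.2017 7.1110
25.2291 11.0227 3.0671
33.7156 16.6108 5.2594 0.7861
43.2002 24.1712 8.8404 1.5377 0.0000
51.3399 33.6692 14.4614 3.0077 0.0000 0.0000
58.2914 43.2002 22.7500 5.8832 0.0000 0.0000 0.0000
64.2281 51.3399 33.6692 11.5076 0.0000 0.0000 0.0000 0.0000
69.2982 58.2914 43.2002 22.5091 0.0000 0.0000 0.0000 0.0000 0.0000

params: Δt=0.10762 u=1.17093 d=0.85402 q=0.48484 e^(-rΔt)=0.99239
t_8 payoffs: 69.2982 58.2914 43.2002 22.5091 0.0000 0.0000 0.0000 0.0000 0.0000
t_7: node(7,0) S=34.7319 payoff=64.2281 vs cont=63.4748 → 64.2281 [stop]  node(7,1) S=47.6201 payoff=51.3399 vs cont=50.5866 → 51.3399 [stop]  node(7,2) S=65.2908 payoff=33.6692 vs cont=32.9159 → 33.6692 [stop]  node(7,3) S=89.5186 payoff=9.4414 vs cont=11.5076 → 11.5076 [wait]  node(7,4) S=122.7369 payoff=0.0000 vs cont=0.0000 → 0.0000 [wait]  node(7,5) S=168.2816 payoff=0.0000 vs cont=0.0000 → 0.0000 [wait]  node(7,6) S=230.7269 payoff=0.0000 vs cont=0.0000 → 0.0000 [wait]  node(7,7) S=316.3442 payoff=0.0000 vs cont=0.0000 → 0.0000 [wait]  ⇒ S*(7)=65.2908
t_6: node(6,0) S=40.6686 payoff=58.2914 vs cont=57.5381 → 58.2914 [stop]  node(6,1) S=55.7598 payoff=43.2002 vs cont=42.4469 → 43.2002 [stop]  node(6,2) S=76.4509 payoff=22.5091 vs cont=22.7500 → 22.7500 [wait]  node(6,3) S=104.8200 payoff=0.0000 vs cont=5.8832 → 5.8832 [wait]  node(6,4) S=143.7162 payoff=0.0000 vs cont=0.0000 → 0.0000 [wait]  node(6,5) S=197.0459 payoff=0.0000 vs cont=0.0000 → 0.0000 [wait]  node(6,6) S=270.1650 payoff=0.0000 vs cont=0.0000 → 0.0000 [wait]  ⇒ S*(6)=55.7598
t_5: node(5,0) S=47.6201 payoff=51.3399 vs cont=50.5866 → 51.3399 [stop]  node(5,1) S=65.2908 payoff=33.6692 vs cont=33.0318 → 33.6692 [stop]  node(5,2) S=89.5186 payoff=9.4414 vs cont=14.4614 → 14.4614 [wait]  node(5,3) S=122.7369 payoff=0.0000 vs cont=3.0077 → 3.0077 [wait]  node(5,4) S=168.2816 payoff=0.0000 vs cont=0.0000 → 0.0000 [wait]  node(5,5) S=230.7269 payoff=0.0000 vs cont=0.0000 → 0.0000 [wait]  ⇒ S*(5)=65.2908
t_4: node(4,0) S=55.7598 payoff=43.2002 vs cont=42.4469 → 43.2002 [stop]  node(4,1) S=76.4509 payoff=22.5091 vs cont=24.1712 → 24.1712 [wait]  node(4,2) S=104.8200 payoff=0.0000 vs cont=8.8404 → 8.8404 [wait]  node(4,3) S=143.7162 payoff=0.0000 vs cont=1.5377 → 1.5377 [wait]  node(4,4) S=197.0459 payoff=0.0000 vs cont=0.0000 → 0.0000 [wait]  ⇒ S*(4)=55.7598
t_3: node(3,0) S=65.2908 payoff=33.6692 vs cont=33.7156 → 33.7156 [wait]  node(3,1) S=89.5186 payoff=9.4414 vs cont=16.6108 → 16.6108 [wait]  node(3,2) S=122.7369 payoff=0.0000 vs cont=5.2594 → 5.2594 [wait]  node(3,3) S=168.2816 payoff=0.0000 vs cont=0.7861 → 0.7861 [wait]  ⇒ S*(3)=-
t_2: node(2,0) S=76.4509 payoff=22.5091 vs cont=25.2291 → 25.2291 [wait]  node(2,1) S=104.8200 payoff=0.0000 vs cont=11.0227 → 11.0227 [wait]  node(2,2) S=143.7162 payoff=0.0000 vs cont=3.0671 → 3.0671 [wait]  ⇒ S*(2)=-
t_1: node(1,0) S=89.5186 payoff=9.4414 vs cont=18.2017 → 18.2017 [wait]  node(1,1) S=122.7369 payoff=0.0000 vs cont=7.1110 → 7.1110 [wait]  ⇒ S*(1)=-
t_0: node(0,0) S=104.8200 payoff=0.0000 vs cont=12.7269 → 12.7269 [wait]  ⇒ S*(0)=-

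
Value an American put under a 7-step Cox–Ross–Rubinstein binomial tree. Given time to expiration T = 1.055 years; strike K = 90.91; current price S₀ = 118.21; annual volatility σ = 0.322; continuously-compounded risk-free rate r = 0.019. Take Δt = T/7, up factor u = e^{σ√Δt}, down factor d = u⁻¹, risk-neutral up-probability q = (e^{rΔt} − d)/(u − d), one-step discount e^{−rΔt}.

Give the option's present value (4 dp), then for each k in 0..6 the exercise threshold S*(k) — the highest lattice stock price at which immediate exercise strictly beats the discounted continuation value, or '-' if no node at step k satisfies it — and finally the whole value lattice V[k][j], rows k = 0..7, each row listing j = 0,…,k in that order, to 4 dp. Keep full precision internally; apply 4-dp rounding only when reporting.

Δt=0.15071, u=1.13316, d=0.88249, q=0.48023, disc=e^(-rΔt)=0.99714
k=7 terminal: V=max(K-S,0) → 41.6350 27.6388 9.6672 0.0000 0.0000 0.0000 0.0000 0.0000
k=6: j=0 S=55.8362 intr=35.0738 cont=34.8138 V=35.0738[EX]; j=1 S=71.6961 intr=19.2139 cont=18.9540 V=19.2139[EX]; j=2 S=92.0608 intr=0.0000 cont=5.0103 V=5.0103[hold]; j=3 S=118.2100 intr=0.0000 cont=0.0000 V=0.0000[hold]; j=4 S=151.7867 intr=0.0000 cont=0.0000 V=0.0000[hold]; j=5 S=194.9005 intr=0.0000 cont=0.0000 V=0.0000[hold]; j=6 S=250.2605 intr=0.0000 cont=0.0000 V=0.0000[hold]  S*(6)=71.6961
k=5: j=0 S=63.2712 intr=27.6388 cont=27.3789 V=27.6388[EX]; j=1 S=81.2428 intr=9.6672 cont=12.3575 V=12.3575[hold]; j=2 S=104.3193 intr=0.0000 cont=2.5968 V=2.5968[hold]; j=3 S=133.9504 intr=0.0000 cont=0.0000 V=0.0000[hold]; j=4 S=171.9980 intr=0.0000 cont=0.0000 V=0.0000[hold]; j=5 S=220.8527 intr=0.0000 cont=0.0000 V=0.0000[hold]  S*(5)=63.2712
k=4: j=0 S=71.6961 intr=19.2139 cont=20.2423 V=20.2423[hold]; j=1 S=92.0608 intr=0.0000 cont=7.6482 V=7.6482[hold]; j=2 S=118.2100 intr=0.0000 cont=1.3459 V=1.3459[hold]; j=3 S=151.7867 intr=0.0000 cont=0.0000 V=0.0000[hold]; j=4 S=194.9005 intr=0.0000 cont=0.0000 V=0.0000[hold]  S*(4)=-
k=3: j=0 S=81.2428 intr=9.6672 cont=14.1536 V=14.1536[hold]; j=1 S=104.3193 intr=0.0000 cont=4.6084 V=4.6084[hold]; j=2 S=133.9504 intr=0.0000 cont=0.6975 V=0.6975[hold]; j=3 S=171.9980 intr=0.0000 cont=0.0000 V=0.0000[hold]  S*(3)=-
k=2: j=0 S=92.0608 intr=0.0000 cont=9.5424 V=9.5424[hold]; j=1 S=118.2100 intr=0.0000 cont=2.7225 V=2.7225[hold]; j=2 S=151.7867 intr=0.0000 cont=0.3615 V=0.3615[hold]  S*(2)=-
k=1: j=0 S=104.3193 intr=0.0000 cont=6.2493 V=6.2493[hold]; j=1 S=133.9504 intr=0.0000 cont=1.5841 V=1.5841[hold]  S*(1)=-
k=0: j=0 S=118.2100 intr=0.0000 cont=3.9975 V=3.9975[hold]  S*(0)=-

price = 3.9975
boundary = - - - - - 63.2712 71.6961
tree:
3.9975
6.2493 1.5841
9.5424 2.7225 0.3615
14.1536 4.6084 0.6975 0.0000
20.2423 7.6482 1.3459 0.0000 0.0000
27.6388 12.3575 2.5968 0.0000 0.0000 0.0000
35.0738 19.2139 5.0103 0.0000 0.0000 0.0000 0.0000
41.6350 27.6388 9.6672 0.0000 0.0000 0.0000 0.0000 0.0000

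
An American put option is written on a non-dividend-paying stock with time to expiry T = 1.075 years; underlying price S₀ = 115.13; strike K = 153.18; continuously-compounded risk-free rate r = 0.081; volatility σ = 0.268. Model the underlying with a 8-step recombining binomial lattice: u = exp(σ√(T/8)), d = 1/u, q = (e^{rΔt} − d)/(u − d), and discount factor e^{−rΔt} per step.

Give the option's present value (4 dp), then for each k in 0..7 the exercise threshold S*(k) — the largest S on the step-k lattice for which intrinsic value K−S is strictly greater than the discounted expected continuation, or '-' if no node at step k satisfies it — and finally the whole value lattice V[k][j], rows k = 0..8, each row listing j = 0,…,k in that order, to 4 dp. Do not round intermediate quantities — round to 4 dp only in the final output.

params: Δt=0.13437 u=1.10323 d=0.90643 q=0.53107 e^(-rΔt)=0.98917
t_8 payoffs: 100.7158 89.3250 75.4612 58.5874 38.0500 13.0537 0.0000 0.0000 0.0000
t_7: node(7,0) S=57.8801 payoff=95.2999 vs cont=93.6417 → 95.2999 [stop]  node(7,1) S=70.4466 payoff=82.7334 vs cont=81.0751 → 82.7334 [stop]  node(7,2) S=85.7416 payoff=67.4384 vs cont=65.7802 → 67.4384 [stop]  node(7,3) S=104.3573 payoff=48.8227 vs cont=47.1645 → 48.8227 [stop]  node(7,4) S=127.0147 payoff=26.1653 vs cont=24.5070 → 26.1653 [stop]  node(7,5) S=154.5914 payoff=0.0000 vs cont=6.0550 → 6.0550 [wait]  node(7,6) S=188.1554 payoff=0.0000 vs cont=0.0000 → 0.0000 [wait]  node(7,7) S=229.0066 payoff=0.0000 vs cont=0.0000 → 0.0000 [wait]  ⇒ S*(7)=127.0147
t_6: node(6,0) S=63.8550 payoff=89.3250 vs cont=87.6668 → 89.3250 [stop]  node(6,1) S=77.7188 payoff=75.4612 vs cont=73.8030 → 75.4612 [stop]  node(6,2) S=94.5926 payoff=58.5874 vs cont=56.9292 → 58.5874 [stop]  node(6,3) S=115.1300 payoff=38.0500 vs cont=36.3918 → 38.0500 [stop]  node(6,4) S=140.1263 payoff=13.0537 vs cont=15.3177 → 15.3177 [wait]  node(6,5) S=170.5498 payoff=0.0000 vs cont=2.8086 → 2.8086 [wait]  node(6,6) S=207.5785 payoff=0.0000 vs cont=0.0000 → 0.0000 [wait]  ⇒ S*(6)=115.1300
t_5: node(5,0) S=70.4466 payoff=82.7334 vs cont=81.0751 → 82.7334 [stop]  node(5,1) S=85.7416 payoff=67.4384 vs cont=65.7802 → 67.4384 [stop]  node(5,2) S=104.3573 payoff=48.8227 vs cont=47.1645 → 48.8227 [stop]  node(5,3) S=127.0147 payoff=26.1653 vs cont=25.6964 → 26.1653 [stop]  node(5,4) S=154.5914 payoff=0.0000 vs cont=8.5806 → 8.5806 [wait]  node(5,5) S=188.1554 payoff=0.0000 vs cont=1.3028 → 1.3028 [wait]  ⇒ S*(5)=127.0147
t_4: node(4,0) S=77.7188 payoff=75.4612 vs cont=73.8030 → 75.4612 [stop]  node(4,1) S=94.5926 payoff=58.5874 vs cont=56.9292 → 58.5874 [stop]  node(4,2) S=115.1300 payoff=38.0500 vs cont=36.3918 → 38.0500 [stop]  node(4,3) S=140.1263 payoff=13.0537 vs cont=16.6445 → 16.6445 [wait]  node(4,4) S=170.5498 payoff=0.0000 vs cont=4.6646 → 4.6646 [wait]  ⇒ S*(4)=115.1300
t_3: node(3,0) S=85.7416 payoff=67.4384 vs cont=65.7802 → 67.4384 [stop]  node(3,1) S=104.3573 payoff=48.8227 vs cont=47.1645 → 48.8227 [stop]  node(3,2) S=127.0147 payoff=26.1653 vs cont=26.3933 → 26.3933 [wait]  node(3,3) S=154.5914 payoff=0.0000 vs cont=10.1710 → 10.1710 [wait]  ⇒ S*(3)=104.3573
t_2: node(2,0) S=94.5926 payoff=58.5874 vs cont=56.9292 → 58.5874 [stop]  node(2,1) S=115.1300 payoff=38.0500 vs cont=36.5116 → 38.0500 [stop]  node(2,2) S=140.1263 payoff=13.0537 vs cont=17.5857 → 17.5857 [wait]  ⇒ S*(2)=115.1300
t_1: node(1,0) S=104.3573 payoff=48.8227 vs cont=47.1645 → 48.8227 [stop]  node(1,1) S=127.0147 payoff=26.1653 vs cont=26.8878 → 26.8878 [wait]  ⇒ S*(1)=104.3573
t_0: node(0,0) S=115.1300 payoff=38.0500 vs cont=36.7713 → 38.0500 [stop]  ⇒ S*(0)=115.1300

price = 38.0500
boundary = 115.1300 104.3573 115.1300 104.3573 115.1300 127.0147 115.1300 127.0147
tree:
38.0500
48.8227 26.8878
58.5874 38.0500 17.5857
67.4384 48.8227 26.3933 10.1710
75.4612 58.5874 38.0500 16.6445 4.6646
82.7334 67.4384 48.8227 26.1653 8.5806 1.3028
89.3250 75.4612 58.5874 38.0500 15.3177 2.8086 0.0000
95.2999 82.7334 67.4384 48.8227 26.1653 6.0550 0.0000 0.0000
100.7158 89.3250 75.4612 58.5874 38.0500 13.0537 0.0000 0.0000 0.0000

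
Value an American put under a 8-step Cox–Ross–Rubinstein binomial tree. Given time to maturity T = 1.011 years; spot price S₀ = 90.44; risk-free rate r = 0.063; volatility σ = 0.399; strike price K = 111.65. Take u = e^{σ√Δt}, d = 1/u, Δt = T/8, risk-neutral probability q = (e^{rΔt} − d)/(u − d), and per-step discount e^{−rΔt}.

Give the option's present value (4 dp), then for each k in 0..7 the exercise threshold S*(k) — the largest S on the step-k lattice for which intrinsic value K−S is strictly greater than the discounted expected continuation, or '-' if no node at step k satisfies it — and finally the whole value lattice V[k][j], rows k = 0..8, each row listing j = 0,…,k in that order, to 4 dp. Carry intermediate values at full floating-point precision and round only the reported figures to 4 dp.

price = 25.5326
boundary = - - 68.1018 59.0959 68.1018 78.4801 68.1018 78.4801
tree:
25.5326
33.8855 17.3459
43.5482 24.4855 10.2757
52.5541 33.3393 15.7659 4.7890
60.3690 43.5482 23.3680 8.1937 1.3609
67.1505 52.5541 33.1699 13.6541 2.7040 0.0000
73.0351 60.3690 43.5482 21.9119 5.3726 0.0000 0.0000
78.1416 67.1505 52.5541 33.1699 10.6749 0.0000 0.0000 0.0000
82.5728 73.0351 60.3690 43.5482 21.2100 0.0000 0.0000 0.0000 0.0000

Δt=0.12637  u=1.15239  d=0.86776  q=0.49268  discount=0.99207
step 8 (expiry): payoffs max(K−S,0) = 82.5728 73.0351 60.3690 43.5482 21.2100 0.0000 0.0000 0.0000 0.0000
step 7: (k=7,j=0): S=33.5084, (K−S)⁺=78.1416, hold=77.2562 ⇒ V=78.1416 exercise | (k=7,j=1): S=44.4995, (K−S)⁺=67.1505, hold=66.2651 ⇒ V=67.1505 exercise | (k=7,j=2): S=59.0959, (K−S)⁺=52.5541, hold=51.6687 ⇒ V=52.5541 exercise | (k=7,j=3): S=78.4801, (K−S)⁺=33.1699, hold=32.2845 ⇒ V=33.1699 exercise | (k=7,j=4): S=104.2225, (K−S)⁺=7.4275, hold=10.6749 ⇒ V=10.6749 continue | (k=7,j=5): S=138.4088, (K−S)⁺=0.0000, hold=0.0000 ⇒ V=0.0000 continue | (k=7,j=6): S=183.8085, (K−S)⁺=0.0000, hold=0.0000 ⇒ V=0.0000 continue | (k=7,j=7): S=244.0999, (K−S)⁺=0.0000, hold=0.0000 ⇒ V=0.0000 continue  boundary S*=78.4801
step 6: (k=6,j=0): S=38.6149, (K−S)⁺=73.0351, hold=72.1497 ⇒ V=73.0351 exercise | (k=6,j=1): S=51.2810, (K−S)⁺=60.3690, hold=59.4836 ⇒ V=60.3690 exercise | (k=6,j=2): S=68.1018, (K−S)⁺=43.5482, hold=42.6628 ⇒ V=43.5482 exercise | (k=6,j=3): S=90.4400, (K−S)⁺=21.2100, hold=21.9119 ⇒ V=21.9119 continue | (k=6,j=4): S=120.1054, (K−S)⁺=0.0000, hold=5.3726 ⇒ V=5.3726 continue | (k=6,j=5): S=159.5014, (K−S)⁺=0.0000, hold=0.0000 ⇒ V=0.0000 continue | (k=6,j=6): S=211.8198, (K−S)⁺=0.0000, hold=0.0000 ⇒ V=0.0000 continue  boundary S*=68.1018
step 5: (k=5,j=0): S=44.4995, (K−S)⁺=67.1505, hold=66.2651 ⇒ V=67.1505 exercise | (k=5,j=1): S=59.0959, (K−S)⁺=52.5541, hold=51.6687 ⇒ V=52.5541 exercise | (k=5,j=2): S=78.4801, (K−S)⁺=33.1699, hold=32.6276 ⇒ V=33.1699 exercise | (k=5,j=3): S=104.2225, (K−S)⁺=7.4275, hold=13.6541 ⇒ V=13.6541 continue | (k=5,j=4): S=138.4088, (K−S)⁺=0.0000, hold=2.7040 ⇒ V=2.7040 continue | (k=5,j=5): S=183.8085, (K−S)⁺=0.0000, hold=0.0000 ⇒ V=0.0000 continue  boundary S*=78.4801
step 4: (k=4,j=0): S=51.2810, (K−S)⁺=60.3690, hold=59.4836 ⇒ V=60.3690 exercise | (k=4,j=1): S=68.1018, (K−S)⁺=43.5482, hold=42.6628 ⇒ V=43.5482 exercise | (k=4,j=2): S=90.4400, (K−S)⁺=21.2100, hold=23.3680 ⇒ V=23.3680 continue | (k=4,j=3): S=120.1054, (K−S)⁺=0.0000, hold=8.1937 ⇒ V=8.1937 continue | (k=4,j=4): S=159.5014, (K−S)⁺=0.0000, hold=1.3609 ⇒ V=1.3609 continue  boundary S*=68.1018
step 3: (k=3,j=0): S=59.0959, (K−S)⁺=52.5541, hold=51.6687 ⇒ V=52.5541 exercise | (k=3,j=1): S=78.4801, (K−S)⁺=33.1699, hold=33.3393 ⇒ V=33.3393 continue | (k=3,j=2): S=104.2225, (K−S)⁺=7.4275, hold=15.7659 ⇒ V=15.7659 continue | (k=3,j=3): S=138.4088, (K−S)⁺=0.0000, hold=4.7890 ⇒ V=4.7890 continue  boundary S*=59.0959
step 2: (k=2,j=0): S=68.1018, (K−S)⁺=43.5482, hold=42.7456 ⇒ V=43.5482 exercise | (k=2,j=1): S=90.4400, (K−S)⁺=21.2100, hold=24.4855 ⇒ V=24.4855 continue | (k=2,j=2): S=120.1054, (K−S)⁺=0.0000, hold=10.2757 ⇒ V=10.2757 continue  boundary S*=68.1018
step 1: (k=1,j=0): S=78.4801, (K−S)⁺=33.1699, hold=33.8855 ⇒ V=33.8855 continue | (k=1,j=1): S=104.2225, (K−S)⁺=7.4275, hold=17.3459 ⇒ V=17.3459 continue  boundary S*=-
step 0: (k=0,j=0): S=90.4400, (K−S)⁺=21.2100, hold=25.5326 ⇒ V=25.5326 continue  boundary S*=-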